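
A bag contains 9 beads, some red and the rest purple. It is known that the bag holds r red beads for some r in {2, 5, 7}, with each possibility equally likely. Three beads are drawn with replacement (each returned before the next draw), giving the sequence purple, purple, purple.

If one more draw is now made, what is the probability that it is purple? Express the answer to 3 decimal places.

0.716

Compute the likelihood of the observed sequence for each case: P(data | r = 2) = (7/9)(7/9)(7/9) = 0.47051; P(data | r = 5) = (4/9)(4/9)(4/9) = 0.087791; P(data | r = 7) = (2/9)(2/9)(2/9) = 0.010974.
Multiplying each by its prior: 1/3 · 0.47051 = 0.15684, 1/3 · 0.087791 = 0.029264, 1/3 · 0.010974 = 0.003658; these sum to 0.18976.
Dividing through by the total gives posterior P(r = 2 | data) = 0.82651, P(r = 5 | data) = 0.15422, P(r = 7 | data) = 0.019277.
So P(purple next | data) = Σ P(purple next | H) P(H | data) = (7/9)(0.82651) + (4/9)(0.15422) + (2/9)(0.019277) = 0.71566.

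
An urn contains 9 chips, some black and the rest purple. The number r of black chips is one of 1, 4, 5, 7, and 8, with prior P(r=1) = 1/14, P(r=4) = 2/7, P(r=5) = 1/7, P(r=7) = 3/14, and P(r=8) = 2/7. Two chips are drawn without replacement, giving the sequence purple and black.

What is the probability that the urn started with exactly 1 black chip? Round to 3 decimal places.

For each hypothesis, P(data | H) works out to: P(data | r = 1) = (8/9)(1/8) = 1/9; P(data | r = 4) = (5/9)(4/8) = 5/18; P(data | r = 5) = (4/9)(5/8) = 5/18; P(data | r = 7) = (2/9)(7/8) = 7/36; P(data | r = 8) = (1/9)(8/8) = 1/9.
Weighting by the prior gives 1/14 · 1/9 = 1/126, 2/7 · 5/18 = 5/63, 1/7 · 5/18 = 5/126, 3/14 · 7/36 = 1/24, 2/7 · 1/9 = 2/63; with total 101/504.
So P(r = 1 | data) = (1/126) / (101/504) = 4/101.

0.040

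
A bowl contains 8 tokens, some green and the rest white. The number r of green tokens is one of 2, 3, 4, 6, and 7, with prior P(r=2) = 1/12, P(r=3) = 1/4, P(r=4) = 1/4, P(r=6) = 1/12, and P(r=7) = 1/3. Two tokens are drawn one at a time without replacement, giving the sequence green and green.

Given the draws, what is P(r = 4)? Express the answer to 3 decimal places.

For each hypothesis, P(data | H) works out to: P(data | r = 2) = (2/8)(1/7) = 1/28; P(data | r = 3) = (3/8)(2/7) = 3/28; P(data | r = 4) = (4/8)(3/7) = 3/14; P(data | r = 6) = (6/8)(5/7) = 15/28; P(data | r = 7) = (7/8)(6/7) = 3/4.
Weighting by the prior gives 1/12 · 1/28 = 1/336, 1/4 · 3/28 = 3/112, 1/4 · 3/14 = 3/56, 1/12 · 15/28 = 5/112, 1/3 · 3/4 = 1/4; these sum to 127/336.
Therefore the posterior P(r = 4 | data) = (3/56) / (127/336) = 18/127.

0.142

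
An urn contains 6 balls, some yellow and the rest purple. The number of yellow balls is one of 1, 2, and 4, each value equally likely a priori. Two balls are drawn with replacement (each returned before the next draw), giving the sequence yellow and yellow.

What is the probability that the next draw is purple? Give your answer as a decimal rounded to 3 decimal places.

Under each hypothesis, the probability of the observed sequence is: P(data | r = 1) = (1/6)(1/6) = 1/36; P(data | r = 2) = (2/6)(2/6) = 1/9; P(data | r = 4) = (4/6)(4/6) = 4/9.
Multiplying each by its prior: 1/3 · 1/36 = 1/108, 1/3 · 1/9 = 1/27, 1/3 · 4/9 = 4/27; summing to 7/36.
The posterior is then P(r = 1 | data) = 1/21, P(r = 2 | data) = 4/21, P(r = 4 | data) = 16/21.
Averaging over the posterior, P(purple next | data) = (5/6)(1/21) + (2/3)(4/21) + (1/3)(16/21) = 53/126.

0.421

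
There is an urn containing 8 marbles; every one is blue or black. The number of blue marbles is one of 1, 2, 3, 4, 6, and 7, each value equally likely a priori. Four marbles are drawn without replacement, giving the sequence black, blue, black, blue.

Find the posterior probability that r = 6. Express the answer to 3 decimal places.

0.156

For each hypothesis, P(data | H) works out to: P(data | r = 1) = (7/8)(1/7)(6/6)(0/5) = 0; P(data | r = 2) = (6/8)(2/7)(5/6)(1/5) = 1/28; P(data | r = 3) = (5/8)(3/7)(4/6)(2/5) = 1/14; P(data | r = 4) = (4/8)(4/7)(3/6)(3/5) = 3/35; P(data | r = 6) = (2/8)(6/7)(1/6)(5/5) = 1/28; P(data | r = 7) = (1/8)(7/7)(0/6) = 0.
Multiplying each by its prior: 1/6 · 0 = 0, 1/6 · 1/28 = 1/168, 1/6 · 1/14 = 1/84, 1/6 · 3/35 = 1/70, 1/6 · 1/28 = 1/168, 1/6 · 0 = 0; with total 4/105.
By Bayes' rule, P(r = 6 | data) = (1/168) / (4/105) = 5/32.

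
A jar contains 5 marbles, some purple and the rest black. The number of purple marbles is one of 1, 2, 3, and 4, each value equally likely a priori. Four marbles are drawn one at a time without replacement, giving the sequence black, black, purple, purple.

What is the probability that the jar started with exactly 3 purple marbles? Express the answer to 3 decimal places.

0.500

For each hypothesis, P(data | H) works out to: P(data | r = 1) = (4/5)(3/4)(1/3)(0/2) = 0; P(data | r = 2) = (3/5)(2/4)(2/3)(1/2) = 1/10; P(data | r = 3) = (2/5)(1/4)(3/3)(2/2) = 1/10; P(data | r = 4) = (1/5)(0/4) = 0.
Weighting by the prior gives 1/4 · 0 = 0, 1/4 · 1/10 = 1/40, 1/4 · 1/10 = 1/40, 1/4 · 0 = 0; these sum to 1/20.
So P(r = 3 | data) = (1/40) / (1/20) = 1/2.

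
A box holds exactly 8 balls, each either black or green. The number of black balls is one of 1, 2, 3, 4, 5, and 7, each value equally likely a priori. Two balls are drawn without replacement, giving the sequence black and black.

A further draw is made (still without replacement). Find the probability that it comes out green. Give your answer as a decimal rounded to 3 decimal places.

0.390

Compute the likelihood of the observed sequence for each case: P(data | r = 1) = (1/8)(0/7) = 0; P(data | r = 2) = (2/8)(1/7) = 1/28; P(data | r = 3) = (3/8)(2/7) = 3/28; P(data | r = 4) = (4/8)(3/7) = 3/14; P(data | r = 5) = (5/8)(4/7) = 5/14; P(data | r = 7) = (7/8)(6/7) = 3/4.
Multiplying each by its prior: 1/6 · 0 = 0, 1/6 · 1/28 = 1/168, 1/6 · 3/28 = 1/56, 1/6 · 3/14 = 1/28, 1/6 · 5/14 = 5/84, 1/6 · 3/4 = 1/8; with total 41/168.
Normalising, the posterior is P(r = 1 | data) = 0, P(r = 2 | data) = 1/41, P(r = 3 | data) = 3/41, P(r = 4 | data) = 6/41, P(r = 5 | data) = 10/41, P(r = 7 | data) = 21/41.
Averaging over the posterior, P(green next | data) = (1)(1/41) + (5/6)(3/41) + (2/3)(6/41) + (1/2)(10/41) + (1/6)(21/41) = 16/41.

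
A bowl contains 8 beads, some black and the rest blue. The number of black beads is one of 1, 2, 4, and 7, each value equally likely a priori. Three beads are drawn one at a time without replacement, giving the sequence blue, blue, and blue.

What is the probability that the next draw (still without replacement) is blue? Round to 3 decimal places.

The likelihood of the observed sequence under each hypothesis: P(data | r = 1) = (7/8)(6/7)(5/6) = 5/8; P(data | r = 2) = (6/8)(5/7)(4/6) = 5/14; P(data | r = 4) = (4/8)(3/7)(2/6) = 1/14; P(data | r = 7) = (1/8)(0/7) = 0.
Weighting by the prior gives 1/4 · 5/8 = 5/32, 1/4 · 5/14 = 5/56, 1/4 · 1/14 = 1/56, 1/4 · 0 = 0; these sum to 59/224.
Normalising, the posterior is P(r = 1 | data) = 35/59, P(r = 2 | data) = 20/59, P(r = 4 | data) = 4/59, P(r = 7 | data) = 0.
Averaging over the posterior, P(blue next | data) = (4/5)(35/59) + (3/5)(20/59) + (1/5)(4/59) = 204/295.

0.692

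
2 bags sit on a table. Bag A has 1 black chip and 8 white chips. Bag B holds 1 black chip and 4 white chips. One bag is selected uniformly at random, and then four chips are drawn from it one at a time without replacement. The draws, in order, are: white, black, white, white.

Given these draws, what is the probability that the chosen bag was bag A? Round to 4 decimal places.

For each hypothesis, P(data | H) works out to: P(data | bag A) = (8/9)(1/8)(7/7)(6/6) = 1/9; P(data | bag B) = (4/5)(1/4)(3/3)(2/2) = 1/5.
The prior-weighted likelihoods are 1/2 · 1/9 = 1/18, 1/2 · 1/5 = 1/10; with total 7/45.
So P(bag A | data) = (1/18) / (7/45) = 5/14.

0.3571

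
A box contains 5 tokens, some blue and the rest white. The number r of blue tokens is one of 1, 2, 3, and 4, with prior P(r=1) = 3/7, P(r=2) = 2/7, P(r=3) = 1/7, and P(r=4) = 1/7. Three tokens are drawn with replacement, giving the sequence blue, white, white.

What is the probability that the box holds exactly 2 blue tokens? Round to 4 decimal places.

0.3600

The likelihood of the observed sequence under each hypothesis: P(data | r = 1) = (1/5)(4/5)(4/5) = 16/125; P(data | r = 2) = (2/5)(3/5)(3/5) = 18/125; P(data | r = 3) = (3/5)(2/5)(2/5) = 12/125; P(data | r = 4) = (4/5)(1/5)(1/5) = 4/125.
Weighting by the prior gives 3/7 · 16/125 = 48/875, 2/7 · 18/125 = 36/875, 1/7 · 12/125 = 12/875, 1/7 · 4/125 = 4/875; these sum to 4/35.
Therefore the posterior P(r = 2 | data) = (36/875) / (4/35) = 9/25.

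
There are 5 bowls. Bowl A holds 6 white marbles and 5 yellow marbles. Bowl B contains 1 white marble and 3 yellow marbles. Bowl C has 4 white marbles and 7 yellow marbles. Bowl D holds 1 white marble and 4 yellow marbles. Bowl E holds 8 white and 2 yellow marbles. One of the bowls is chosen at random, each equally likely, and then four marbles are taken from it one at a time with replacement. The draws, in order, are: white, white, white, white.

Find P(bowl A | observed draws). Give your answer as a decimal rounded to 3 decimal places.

For each hypothesis, P(data | H) works out to: P(data | bowl A) = (6/11)(6/11)(6/11)(6/11) = 0.088519; P(data | bowl B) = (1/4)(1/4)(1/4)(1/4) = 0.0039062; P(data | bowl C) = (4/11)(4/11)(4/11)(4/11) = 0.017485; P(data | bowl D) = (1/5)(1/5)(1/5)(1/5) = 0.0016; P(data | bowl E) = (8/10)(8/10)(8/10)(8/10) = 0.4096.
Weighting by the prior gives 1/5 · 0.088519 = 0.017704, 1/5 · 0.0039062 = 0.00078125, 1/5 · 0.017485 = 0.003497, 1/5 · 0.0016 = 0.00032, 1/5 · 0.4096 = 0.08192; with total 0.10422.
Therefore the posterior P(bowl A | data) = (0.017704) / (0.10422) = 0.16987.

0.170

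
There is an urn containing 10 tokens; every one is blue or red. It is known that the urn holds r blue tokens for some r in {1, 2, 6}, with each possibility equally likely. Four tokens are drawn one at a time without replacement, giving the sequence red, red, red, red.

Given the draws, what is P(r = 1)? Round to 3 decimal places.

The likelihood of the observed sequence under each hypothesis: P(data | r = 1) = (9/10)(8/9)(7/8)(6/7) = 3/5; P(data | r = 2) = (8/10)(7/9)(6/8)(5/7) = 1/3; P(data | r = 6) = (4/10)(3/9)(2/8)(1/7) = 1/210.
Multiplying each by its prior: 1/3 · 3/5 = 1/5, 1/3 · 1/3 = 1/9, 1/3 · 1/210 = 1/630; these sum to 197/630.
Therefore the posterior P(r = 1 | data) = (1/5) / (197/630) = 126/197.

0.640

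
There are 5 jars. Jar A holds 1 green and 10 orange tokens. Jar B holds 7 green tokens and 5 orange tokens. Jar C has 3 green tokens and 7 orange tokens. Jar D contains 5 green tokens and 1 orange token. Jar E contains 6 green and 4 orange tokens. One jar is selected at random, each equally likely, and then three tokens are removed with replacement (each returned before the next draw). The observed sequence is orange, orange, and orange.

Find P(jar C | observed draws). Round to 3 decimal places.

0.278

The likelihood of the observed sequence under each hypothesis: P(data | jar A) = (10/11)(10/11)(10/11) = 0.75131; P(data | jar B) = (5/12)(5/12)(5/12) = 0.072338; P(data | jar C) = (7/10)(7/10)(7/10) = 0.343; P(data | jar D) = (1/6)(1/6)(1/6) = 0.0046296; P(data | jar E) = (4/10)(4/10)(4/10) = 0.064.
Multiplying each by its prior: 1/5 · 0.75131 = 0.15026, 1/5 · 0.072338 = 0.014468, 1/5 · 0.343 = 0.0686, 1/5 · 0.0046296 = 0.00092593, 1/5 · 0.064 = 0.0128; these sum to 0.24706.
So P(jar C | data) = (0.0686) / (0.24706) = 0.27767.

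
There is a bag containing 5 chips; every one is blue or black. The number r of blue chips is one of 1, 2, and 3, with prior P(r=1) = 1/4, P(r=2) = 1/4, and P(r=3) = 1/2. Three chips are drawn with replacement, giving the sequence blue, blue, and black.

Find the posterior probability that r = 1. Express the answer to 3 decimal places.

0.077

The likelihood of the observed sequence under each hypothesis: P(data | r = 1) = (1/5)(1/5)(4/5) = 4/125; P(data | r = 2) = (2/5)(2/5)(3/5) = 12/125; P(data | r = 3) = (3/5)(3/5)(2/5) = 18/125.
Multiplying each by its prior: 1/4 · 4/125 = 1/125, 1/4 · 12/125 = 3/125, 1/2 · 18/125 = 9/125; summing to 13/125.
Therefore the posterior P(r = 1 | data) = (1/125) / (13/125) = 1/13.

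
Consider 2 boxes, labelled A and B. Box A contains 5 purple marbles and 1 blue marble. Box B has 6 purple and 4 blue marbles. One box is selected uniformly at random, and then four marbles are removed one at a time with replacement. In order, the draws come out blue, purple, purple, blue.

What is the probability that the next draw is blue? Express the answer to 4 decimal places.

0.3415

Under each hypothesis, the probability of the observed sequence is: P(data | box A) = (1/6)(5/6)(5/6)(1/6) = 0.01929; P(data | box B) = (4/10)(6/10)(6/10)(4/10) = 0.0576.
The prior-weighted likelihoods are 1/2 · 0.01929 = 0.0096451, 1/2 · 0.0576 = 0.0288; summing to 0.038445.
Normalising, the posterior is P(box A | data) = 0.25088, P(box B | data) = 0.74912.
So P(blue next | data) = Σ P(blue next | H) P(H | data) = (1/6)(0.25088) + (2/5)(0.74912) = 0.34146.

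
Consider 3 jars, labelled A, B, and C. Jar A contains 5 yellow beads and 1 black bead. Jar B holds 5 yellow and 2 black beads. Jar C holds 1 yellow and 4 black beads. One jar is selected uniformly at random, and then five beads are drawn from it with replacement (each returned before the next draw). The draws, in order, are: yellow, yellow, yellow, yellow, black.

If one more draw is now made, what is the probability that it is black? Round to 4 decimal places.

Compute the likelihood of the observed sequence for each case: P(data | jar A) = (5/6)(5/6)(5/6)(5/6)(1/6) = 0.080376; P(data | jar B) = (5/7)(5/7)(5/7)(5/7)(2/7) = 0.074374; P(data | jar C) = (1/5)(1/5)(1/5)(1/5)(4/5) = 0.00128.
The prior-weighted likelihoods are 1/3 · 0.080376 = 0.026792, 1/3 · 0.074374 = 0.024791, 1/3 · 0.00128 = 0.00042667; with total 0.05201.
Dividing through by the total gives posterior P(jar A | data) = 0.51513, P(jar B | data) = 0.47667, P(jar C | data) = 0.0082036.
So P(black next | data) = Σ P(black next | H) P(H | data) = (1/6)(0.51513) + (2/7)(0.47667) + (4/5)(0.0082036) = 0.22861.

0.2286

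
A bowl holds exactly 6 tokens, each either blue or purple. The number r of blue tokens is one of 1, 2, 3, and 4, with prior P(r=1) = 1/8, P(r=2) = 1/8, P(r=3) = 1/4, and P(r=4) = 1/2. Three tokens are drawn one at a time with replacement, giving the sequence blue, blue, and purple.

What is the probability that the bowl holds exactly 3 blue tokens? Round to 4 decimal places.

0.2660

The likelihood of the observed sequence under each hypothesis: P(data | r = 1) = (1/6)(1/6)(5/6) = 0.023148; P(data | r = 2) = (2/6)(2/6)(4/6) = 0.074074; P(data | r = 3) = (3/6)(3/6)(3/6) = 0.125; P(data | r = 4) = (4/6)(4/6)(2/6) = 0.14815.
The prior-weighted likelihoods are 1/8 · 0.023148 = 0.0028935, 1/8 · 0.074074 = 0.0092593, 1/4 · 0.125 = 0.03125, 1/2 · 0.14815 = 0.074074; with total 0.11748.
Hence P(r = 3 | data) = (0.03125) / (0.11748) = 0.26601.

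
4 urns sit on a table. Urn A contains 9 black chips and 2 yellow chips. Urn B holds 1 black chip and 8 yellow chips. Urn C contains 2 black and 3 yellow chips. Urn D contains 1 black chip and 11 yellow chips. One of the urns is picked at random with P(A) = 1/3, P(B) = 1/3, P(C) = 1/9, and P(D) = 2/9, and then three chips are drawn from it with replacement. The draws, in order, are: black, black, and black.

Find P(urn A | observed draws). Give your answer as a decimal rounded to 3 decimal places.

0.960

The likelihood of the observed sequence under each hypothesis: P(data | urn A) = (9/11)(9/11)(9/11) = 0.54771; P(data | urn B) = (1/9)(1/9)(1/9) = 0.0013717; P(data | urn C) = (2/5)(2/5)(2/5) = 0.064; P(data | urn D) = (1/12)(1/12)(1/12) = 0.0005787.
The prior-weighted likelihoods are 1/3 · 0.54771 = 0.18257, 1/3 · 0.0013717 = 0.00045725, 1/9 · 0.064 = 0.0071111, 2/9 · 0.0005787 = 0.0001286; these sum to 0.19027.
By Bayes' rule, P(urn A | data) = (0.18257) / (0.19027) = 0.95955.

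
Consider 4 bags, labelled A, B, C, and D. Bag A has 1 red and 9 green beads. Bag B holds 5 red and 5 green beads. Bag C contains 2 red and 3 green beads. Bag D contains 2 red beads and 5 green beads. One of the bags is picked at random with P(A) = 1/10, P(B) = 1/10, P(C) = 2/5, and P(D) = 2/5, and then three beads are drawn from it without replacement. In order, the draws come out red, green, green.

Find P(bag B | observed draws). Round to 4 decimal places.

The likelihood of the observed sequence under each hypothesis: P(data | bag A) = (1/10)(9/9)(8/8) = 0.1; P(data | bag B) = (5/10)(5/9)(4/8) = 0.13889; P(data | bag C) = (2/5)(3/4)(2/3) = 0.2; P(data | bag D) = (2/7)(5/6)(4/5) = 0.19048.
Multiplying each by its prior: 1/10 · 0.1 = 0.01, 1/10 · 0.13889 = 0.013889, 2/5 · 0.2 = 0.08, 2/5 · 0.19048 = 0.07619; these sum to 0.18008.
So P(bag B | data) = (0.013889) / (0.18008) = 0.077126.

0.0771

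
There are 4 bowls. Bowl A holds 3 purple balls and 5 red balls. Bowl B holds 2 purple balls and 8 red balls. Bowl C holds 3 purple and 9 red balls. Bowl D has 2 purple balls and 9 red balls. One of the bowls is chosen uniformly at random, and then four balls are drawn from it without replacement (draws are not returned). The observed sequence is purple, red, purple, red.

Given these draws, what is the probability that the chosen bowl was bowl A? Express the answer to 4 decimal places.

Under each hypothesis, the probability of the observed sequence is: P(data | bowl A) = (3/8)(5/7)(2/6)(4/5) = 0.071429; P(data | bowl B) = (2/10)(8/9)(1/8)(7/7) = 0.022222; P(data | bowl C) = (3/12)(9/11)(2/10)(8/9) = 0.036364; P(data | bowl D) = (2/11)(9/10)(1/9)(8/8) = 0.018182.
Weighting by the prior gives 1/4 · 0.071429 = 0.017857, 1/4 · 0.022222 = 0.0055556, 1/4 · 0.036364 = 0.0090909, 1/4 · 0.018182 = 0.0045455; summing to 0.037049.
Therefore the posterior P(bowl A | data) = (0.017857) / (0.037049) = 0.48199.

0.4820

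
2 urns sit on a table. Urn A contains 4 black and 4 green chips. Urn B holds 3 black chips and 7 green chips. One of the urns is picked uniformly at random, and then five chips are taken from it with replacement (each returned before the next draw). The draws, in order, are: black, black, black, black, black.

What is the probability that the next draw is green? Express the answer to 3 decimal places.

0.514

Compute the likelihood of the observed sequence for each case: P(data | urn A) = (4/8)(4/8)(4/8)(4/8)(4/8) = 0.03125; P(data | urn B) = (3/10)(3/10)(3/10)(3/10)(3/10) = 0.00243.
The prior-weighted likelihoods are 1/2 · 0.03125 = 0.015625, 1/2 · 0.00243 = 0.001215; with total 0.01684.
Normalising, the posterior is P(urn A | data) = 0.92785, P(urn B | data) = 0.07215.
The predictive probability is P(green next | data) = (1/2)(0.92785) + (7/10)(0.07215) = 0.51443.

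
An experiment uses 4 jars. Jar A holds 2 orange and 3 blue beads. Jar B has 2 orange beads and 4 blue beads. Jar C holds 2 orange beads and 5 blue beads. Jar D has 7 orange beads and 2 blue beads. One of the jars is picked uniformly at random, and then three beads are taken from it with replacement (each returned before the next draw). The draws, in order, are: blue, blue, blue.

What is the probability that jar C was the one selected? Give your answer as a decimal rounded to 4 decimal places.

0.4105

Compute the likelihood of the observed sequence for each case: P(data | jar A) = (3/5)(3/5)(3/5) = 0.216; P(data | jar B) = (4/6)(4/6)(4/6) = 0.2963; P(data | jar C) = (5/7)(5/7)(5/7) = 0.36443; P(data | jar D) = (2/9)(2/9)(2/9) = 0.010974.
The prior-weighted likelihoods are 1/4 · 0.216 = 0.054, 1/4 · 0.2963 = 0.074074, 1/4 · 0.36443 = 0.091108, 1/4 · 0.010974 = 0.0027435; summing to 0.22193.
By Bayes' rule, P(jar C | data) = (0.091108) / (0.22193) = 0.41053.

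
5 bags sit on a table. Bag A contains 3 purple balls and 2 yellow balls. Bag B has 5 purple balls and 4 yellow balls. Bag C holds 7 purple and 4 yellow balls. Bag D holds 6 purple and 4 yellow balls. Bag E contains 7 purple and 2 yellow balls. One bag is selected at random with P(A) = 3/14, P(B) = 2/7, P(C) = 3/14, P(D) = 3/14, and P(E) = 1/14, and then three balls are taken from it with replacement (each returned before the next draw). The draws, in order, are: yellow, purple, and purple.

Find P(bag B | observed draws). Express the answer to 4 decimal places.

0.2759

For each hypothesis, P(data | H) works out to: P(data | bag A) = (2/5)(3/5)(3/5) = 0.144; P(data | bag B) = (4/9)(5/9)(5/9) = 0.13717; P(data | bag C) = (4/11)(7/11)(7/11) = 0.14726; P(data | bag D) = (4/10)(6/10)(6/10) = 0.144; P(data | bag E) = (2/9)(7/9)(7/9) = 0.13443.
Multiplying each by its prior: 3/14 · 0.144 = 0.030857, 2/7 · 0.13717 = 0.039193, 3/14 · 0.14726 = 0.031555, 3/14 · 0.144 = 0.030857, 1/14 · 0.13443 = 0.0096022; these sum to 0.14206.
So P(bag B | data) = (0.039193) / (0.14206) = 0.27588.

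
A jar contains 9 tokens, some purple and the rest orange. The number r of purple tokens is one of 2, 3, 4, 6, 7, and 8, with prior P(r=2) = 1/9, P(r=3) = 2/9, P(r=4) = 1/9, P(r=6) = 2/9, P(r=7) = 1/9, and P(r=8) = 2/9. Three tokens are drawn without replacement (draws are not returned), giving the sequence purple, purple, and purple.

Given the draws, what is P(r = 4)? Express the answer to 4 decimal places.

0.0207

Compute the likelihood of the observed sequence for each case: P(data | r = 2) = (2/9)(1/8)(0/7) = 0; P(data | r = 3) = (3/9)(2/8)(1/7) = 1/84; P(data | r = 4) = (4/9)(3/8)(2/7) = 1/21; P(data | r = 6) = (6/9)(5/8)(4/7) = 5/21; P(data | r = 7) = (7/9)(6/8)(5/7) = 5/12; P(data | r = 8) = (8/9)(7/8)(6/7) = 2/3.
The prior-weighted likelihoods are 1/9 · 0 = 0, 2/9 · 1/84 = 1/378, 1/9 · 1/21 = 1/189, 2/9 · 5/21 = 10/189, 1/9 · 5/12 = 5/108, 2/9 · 2/3 = 4/27; these sum to 193/756.
Hence P(r = 4 | data) = (1/189) / (193/756) = 4/193.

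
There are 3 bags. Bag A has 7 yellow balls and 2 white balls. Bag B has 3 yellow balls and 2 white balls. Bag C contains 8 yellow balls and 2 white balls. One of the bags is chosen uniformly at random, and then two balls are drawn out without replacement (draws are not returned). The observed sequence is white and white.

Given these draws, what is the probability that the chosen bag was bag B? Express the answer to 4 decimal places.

The likelihood of the observed sequence under each hypothesis: P(data | bag A) = (2/9)(1/8) = 1/36; P(data | bag B) = (2/5)(1/4) = 1/10; P(data | bag C) = (2/10)(1/9) = 1/45.
The prior-weighted likelihoods are 1/3 · 1/36 = 1/108, 1/3 · 1/10 = 1/30, 1/3 · 1/45 = 1/135; with total 1/20.
By Bayes' rule, P(bag B | data) = (1/30) / (1/20) = 2/3.

0.6667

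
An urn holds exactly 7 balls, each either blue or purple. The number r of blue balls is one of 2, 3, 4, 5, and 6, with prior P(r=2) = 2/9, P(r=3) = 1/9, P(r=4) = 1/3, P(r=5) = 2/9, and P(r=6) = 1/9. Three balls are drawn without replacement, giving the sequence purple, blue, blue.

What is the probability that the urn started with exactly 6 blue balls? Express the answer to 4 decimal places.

Compute the likelihood of the observed sequence for each case: P(data | r = 2) = (5/7)(2/6)(1/5) = 1/21; P(data | r = 3) = (4/7)(3/6)(2/5) = 4/35; P(data | r = 4) = (3/7)(4/6)(3/5) = 6/35; P(data | r = 5) = (2/7)(5/6)(4/5) = 4/21; P(data | r = 6) = (1/7)(6/6)(5/5) = 1/7.
Multiplying each by its prior: 2/9 · 1/21 = 2/189, 1/9 · 4/35 = 4/315, 1/3 · 6/35 = 2/35, 2/9 · 4/21 = 8/189, 1/9 · 1/7 = 1/63; these sum to 131/945.
Therefore the posterior P(r = 6 | data) = (1/63) / (131/945) = 15/131.

0.1145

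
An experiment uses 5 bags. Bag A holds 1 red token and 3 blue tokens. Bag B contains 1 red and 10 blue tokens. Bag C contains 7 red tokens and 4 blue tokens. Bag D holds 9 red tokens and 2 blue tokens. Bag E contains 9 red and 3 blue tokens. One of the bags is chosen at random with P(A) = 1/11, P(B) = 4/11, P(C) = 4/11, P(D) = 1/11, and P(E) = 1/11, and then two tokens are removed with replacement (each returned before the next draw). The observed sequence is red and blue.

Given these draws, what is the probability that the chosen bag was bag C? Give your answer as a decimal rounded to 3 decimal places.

0.520

The likelihood of the observed sequence under each hypothesis: P(data | bag A) = (1/4)(3/4) = 0.1875; P(data | bag B) = (1/11)(10/11) = 0.082645; P(data | bag C) = (7/11)(4/11) = 0.2314; P(data | bag D) = (9/11)(2/11) = 0.14876; P(data | bag E) = (9/12)(3/12) = 0.1875.
Multiplying each by its prior: 1/11 · 0.1875 = 0.017045, 4/11 · 0.082645 = 0.030053, 4/11 · 0.2314 = 0.084147, 1/11 · 0.14876 = 0.013524, 1/11 · 0.1875 = 0.017045; with total 0.16181.
Hence P(bag C | data) = (0.084147) / (0.16181) = 0.52002.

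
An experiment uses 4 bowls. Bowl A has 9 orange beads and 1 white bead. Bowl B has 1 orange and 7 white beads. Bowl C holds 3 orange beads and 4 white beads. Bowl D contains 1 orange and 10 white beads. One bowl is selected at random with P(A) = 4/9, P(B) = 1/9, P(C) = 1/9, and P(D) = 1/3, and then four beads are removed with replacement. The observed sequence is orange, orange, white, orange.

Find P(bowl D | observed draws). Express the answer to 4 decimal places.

0.0060

The likelihood of the observed sequence under each hypothesis: P(data | bowl A) = (9/10)(9/10)(1/10)(9/10) = 0.0729; P(data | bowl B) = (1/8)(1/8)(7/8)(1/8) = 0.001709; P(data | bowl C) = (3/7)(3/7)(4/7)(3/7) = 0.044981; P(data | bowl D) = (1/11)(1/11)(10/11)(1/11) = 0.00068301.
Weighting by the prior gives 4/9 · 0.0729 = 0.0324, 1/9 · 0.001709 = 0.00018989, 1/9 · 0.044981 = 0.0049979, 1/3 · 0.00068301 = 0.00022767; these sum to 0.037815.
So P(bowl D | data) = (0.00022767) / (0.037815) = 0.0060206.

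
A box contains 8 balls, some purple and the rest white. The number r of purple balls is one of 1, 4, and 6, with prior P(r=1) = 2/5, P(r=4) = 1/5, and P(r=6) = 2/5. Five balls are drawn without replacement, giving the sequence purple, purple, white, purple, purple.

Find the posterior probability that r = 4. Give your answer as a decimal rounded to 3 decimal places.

Compute the likelihood of the observed sequence for each case: P(data | r = 1) = (1/8)(0/7) = 0; P(data | r = 4) = (4/8)(3/7)(4/6)(2/5)(1/4) = 1/70; P(data | r = 6) = (6/8)(5/7)(2/6)(4/5)(3/4) = 3/28.
Weighting by the prior gives 2/5 · 0 = 0, 1/5 · 1/70 = 1/350, 2/5 · 3/28 = 3/70; with total 8/175.
So P(r = 4 | data) = (1/350) / (8/175) = 1/16.

0.063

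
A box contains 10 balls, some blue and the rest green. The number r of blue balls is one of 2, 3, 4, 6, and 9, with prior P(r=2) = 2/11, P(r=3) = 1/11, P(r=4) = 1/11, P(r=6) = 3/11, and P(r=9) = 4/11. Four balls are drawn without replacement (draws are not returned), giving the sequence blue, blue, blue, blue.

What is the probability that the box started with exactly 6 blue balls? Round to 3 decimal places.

0.082

Compute the likelihood of the observed sequence for each case: P(data | r = 2) = (2/10)(1/9)(0/8) = 0; P(data | r = 3) = (3/10)(2/9)(1/8)(0/7) = 0; P(data | r = 4) = (4/10)(3/9)(2/8)(1/7) = 0.0047619; P(data | r = 6) = (6/10)(5/9)(4/8)(3/7) = 0.071429; P(data | r = 9) = (9/10)(8/9)(7/8)(6/7) = 0.6.
The prior-weighted likelihoods are 2/11 · 0 = 0, 1/11 · 0 = 0, 1/11 · 0.0047619 = 0.0004329, 3/11 · 0.071429 = 0.019481, 4/11 · 0.6 = 0.21818; summing to 0.2381.
By Bayes' rule, P(r = 6 | data) = (0.019481) / (0.2381) = 0.081818.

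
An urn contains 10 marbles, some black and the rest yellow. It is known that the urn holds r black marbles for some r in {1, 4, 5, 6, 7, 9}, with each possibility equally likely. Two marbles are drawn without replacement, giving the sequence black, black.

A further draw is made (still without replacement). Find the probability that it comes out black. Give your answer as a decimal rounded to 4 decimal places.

Under each hypothesis, the probability of the observed sequence is: P(data | r = 1) = (1/10)(0/9) = 0; P(data | r = 4) = (4/10)(3/9) = 2/15; P(data | r = 5) = (5/10)(4/9) = 2/9; P(data | r = 6) = (6/10)(5/9) = 1/3; P(data | r = 7) = (7/10)(6/9) = 7/15; P(data | r = 9) = (9/10)(8/9) = 4/5.
Weighting by the prior gives 1/6 · 0 = 0, 1/6 · 2/15 = 1/45, 1/6 · 2/9 = 1/27, 1/6 · 1/3 = 1/18, 1/6 · 7/15 = 7/90, 1/6 · 4/5 = 2/15; with total 44/135.
The posterior is then P(r = 1 | data) = 0, P(r = 4 | data) = 3/44, P(r = 5 | data) = 5/44, P(r = 6 | data) = 15/88, P(r = 7 | data) = 21/88, P(r = 9 | data) = 9/22.
The predictive probability is P(black next | data) = (1/4)(3/44) + (3/8)(5/44) + (1/2)(15/88) + (5/8)(21/88) + (7/8)(9/22) = 459/704.

0.6520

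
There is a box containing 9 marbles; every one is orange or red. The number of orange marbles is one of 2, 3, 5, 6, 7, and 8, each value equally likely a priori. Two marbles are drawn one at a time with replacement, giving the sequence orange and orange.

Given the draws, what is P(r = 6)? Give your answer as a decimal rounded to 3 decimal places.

For each hypothesis, P(data | H) works out to: P(data | r = 2) = (2/9)(2/9) = 4/81; P(data | r = 3) = (3/9)(3/9) = 1/9; P(data | r = 5) = (5/9)(5/9) = 25/81; P(data | r = 6) = (6/9)(6/9) = 4/9; P(data | r = 7) = (7/9)(7/9) = 49/81; P(data | r = 8) = (8/9)(8/9) = 64/81.
The prior-weighted likelihoods are 1/6 · 4/81 = 2/243, 1/6 · 1/9 = 1/54, 1/6 · 25/81 = 25/486, 1/6 · 4/9 = 2/27, 1/6 · 49/81 = 49/486, 1/6 · 64/81 = 32/243; summing to 187/486.
Therefore the posterior P(r = 6 | data) = (2/27) / (187/486) = 36/187.

0.193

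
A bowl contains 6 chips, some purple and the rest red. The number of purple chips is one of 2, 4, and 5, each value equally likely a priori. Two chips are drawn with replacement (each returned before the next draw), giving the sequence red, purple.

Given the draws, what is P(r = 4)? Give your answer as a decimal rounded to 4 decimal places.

0.3810

Under each hypothesis, the probability of the observed sequence is: P(data | r = 2) = (4/6)(2/6) = 2/9; P(data | r = 4) = (2/6)(4/6) = 2/9; P(data | r = 5) = (1/6)(5/6) = 5/36.
Multiplying each by its prior: 1/3 · 2/9 = 2/27, 1/3 · 2/9 = 2/27, 1/3 · 5/36 = 5/108; with total 7/36.
Therefore the posterior P(r = 4 | data) = (2/27) / (7/36) = 8/21.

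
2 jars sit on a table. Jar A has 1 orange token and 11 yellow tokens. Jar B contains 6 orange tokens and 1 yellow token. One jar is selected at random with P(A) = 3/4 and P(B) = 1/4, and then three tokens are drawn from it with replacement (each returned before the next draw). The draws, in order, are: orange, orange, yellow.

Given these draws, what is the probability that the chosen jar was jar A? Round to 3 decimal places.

For each hypothesis, P(data | H) works out to: P(data | jar A) = (1/12)(1/12)(11/12) = 0.0063657; P(data | jar B) = (6/7)(6/7)(1/7) = 0.10496.
Multiplying each by its prior: 3/4 · 0.0063657 = 0.0047743, 1/4 · 0.10496 = 0.026239; with total 0.031013.
Therefore the posterior P(jar A | data) = (0.0047743) / (0.031013) = 0.15394.

0.154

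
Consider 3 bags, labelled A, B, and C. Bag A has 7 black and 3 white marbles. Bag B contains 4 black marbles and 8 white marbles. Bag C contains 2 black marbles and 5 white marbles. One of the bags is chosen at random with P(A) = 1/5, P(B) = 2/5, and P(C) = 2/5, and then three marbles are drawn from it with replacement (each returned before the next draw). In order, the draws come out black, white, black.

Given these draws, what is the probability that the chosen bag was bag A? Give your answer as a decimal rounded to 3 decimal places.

The likelihood of the observed sequence under each hypothesis: P(data | bag A) = (7/10)(3/10)(7/10) = 0.147; P(data | bag B) = (4/12)(8/12)(4/12) = 0.074074; P(data | bag C) = (2/7)(5/7)(2/7) = 0.058309.
Weighting by the prior gives 1/5 · 0.147 = 0.0294, 2/5 · 0.074074 = 0.02963, 2/5 · 0.058309 = 0.023324; summing to 0.082353.
Hence P(bag A | data) = (0.0294) / (0.082353) = 0.357.

0.357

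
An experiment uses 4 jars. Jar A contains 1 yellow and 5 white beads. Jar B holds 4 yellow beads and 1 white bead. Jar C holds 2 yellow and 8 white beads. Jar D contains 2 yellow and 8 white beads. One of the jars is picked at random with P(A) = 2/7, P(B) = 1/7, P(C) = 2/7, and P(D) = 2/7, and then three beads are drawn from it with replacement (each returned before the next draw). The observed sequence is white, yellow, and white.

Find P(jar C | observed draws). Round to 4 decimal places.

0.3301

Under each hypothesis, the probability of the observed sequence is: P(data | jar A) = (5/6)(1/6)(5/6) = 0.11574; P(data | jar B) = (1/5)(4/5)(1/5) = 0.032; P(data | jar C) = (8/10)(2/10)(8/10) = 0.128; P(data | jar D) = (8/10)(2/10)(8/10) = 0.128.
Weighting by the prior gives 2/7 · 0.11574 = 0.033069, 1/7 · 0.032 = 0.0045714, 2/7 · 0.128 = 0.036571, 2/7 · 0.128 = 0.036571; these sum to 0.11078.
By Bayes' rule, P(jar C | data) = (0.036571) / (0.11078) = 0.33012.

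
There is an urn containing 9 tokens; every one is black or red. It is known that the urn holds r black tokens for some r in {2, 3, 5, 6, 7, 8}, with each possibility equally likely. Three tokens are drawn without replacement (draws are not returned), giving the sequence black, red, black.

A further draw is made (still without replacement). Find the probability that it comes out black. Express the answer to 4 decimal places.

0.6444

Compute the likelihood of the observed sequence for each case: P(data | r = 2) = (2/9)(7/8)(1/7) = 1/36; P(data | r = 3) = (3/9)(6/8)(2/7) = 1/14; P(data | r = 5) = (5/9)(4/8)(4/7) = 10/63; P(data | r = 6) = (6/9)(3/8)(5/7) = 5/28; P(data | r = 7) = (7/9)(2/8)(6/7) = 1/6; P(data | r = 8) = (8/9)(1/8)(7/7) = 1/9.
Weighting by the prior gives 1/6 · 1/36 = 1/216, 1/6 · 1/14 = 1/84, 1/6 · 10/63 = 5/189, 1/6 · 5/28 = 5/168, 1/6 · 1/6 = 1/36, 1/6 · 1/9 = 1/54; these sum to 5/42.
Dividing through by the total gives posterior P(r = 2 | data) = 7/180, P(r = 3 | data) = 1/10, P(r = 5 | data) = 2/9, P(r = 6 | data) = 1/4, P(r = 7 | data) = 7/30, P(r = 8 | data) = 7/45.
So P(black next | data) = Σ P(black next | H) P(H | data) = (0)(7/180) + (1/6)(1/10) + (1/2)(2/9) + (2/3)(1/4) + (5/6)(7/30) + (1)(7/45) = 29/45.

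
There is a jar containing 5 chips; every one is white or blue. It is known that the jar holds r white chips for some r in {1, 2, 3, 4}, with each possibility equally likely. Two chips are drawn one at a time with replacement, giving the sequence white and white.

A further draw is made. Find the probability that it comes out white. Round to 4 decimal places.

0.6667

Compute the likelihood of the observed sequence for each case: P(data | r = 1) = (1/5)(1/5) = 1/25; P(data | r = 2) = (2/5)(2/5) = 4/25; P(data | r = 3) = (3/5)(3/5) = 9/25; P(data | r = 4) = (4/5)(4/5) = 16/25.
Weighting by the prior gives 1/4 · 1/25 = 1/100, 1/4 · 4/25 = 1/25, 1/4 · 9/25 = 9/100, 1/4 · 16/25 = 4/25; these sum to 3/10.
Dividing through by the total gives posterior P(r = 1 | data) = 1/30, P(r = 2 | data) = 2/15, P(r = 3 | data) = 3/10, P(r = 4 | data) = 8/15.
Averaging over the posterior, P(white next | data) = (1/5)(1/30) + (2/5)(2/15) + (3/5)(3/10) + (4/5)(8/15) = 2/3.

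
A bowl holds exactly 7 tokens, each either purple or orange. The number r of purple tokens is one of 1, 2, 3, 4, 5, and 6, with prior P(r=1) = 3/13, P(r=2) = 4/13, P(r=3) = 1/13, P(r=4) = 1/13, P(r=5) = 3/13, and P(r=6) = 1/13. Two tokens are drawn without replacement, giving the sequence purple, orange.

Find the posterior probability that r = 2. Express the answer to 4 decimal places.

0.3390

Under each hypothesis, the probability of the observed sequence is: P(data | r = 1) = (1/7)(6/6) = 1/7; P(data | r = 2) = (2/7)(5/6) = 5/21; P(data | r = 3) = (3/7)(4/6) = 2/7; P(data | r = 4) = (4/7)(3/6) = 2/7; P(data | r = 5) = (5/7)(2/6) = 5/21; P(data | r = 6) = (6/7)(1/6) = 1/7.
The prior-weighted likelihoods are 3/13 · 1/7 = 3/91, 4/13 · 5/21 = 20/273, 1/13 · 2/7 = 2/91, 1/13 · 2/7 = 2/91, 3/13 · 5/21 = 5/91, 1/13 · 1/7 = 1/91; summing to 59/273.
Therefore the posterior P(r = 2 | data) = (20/273) / (59/273) = 20/59.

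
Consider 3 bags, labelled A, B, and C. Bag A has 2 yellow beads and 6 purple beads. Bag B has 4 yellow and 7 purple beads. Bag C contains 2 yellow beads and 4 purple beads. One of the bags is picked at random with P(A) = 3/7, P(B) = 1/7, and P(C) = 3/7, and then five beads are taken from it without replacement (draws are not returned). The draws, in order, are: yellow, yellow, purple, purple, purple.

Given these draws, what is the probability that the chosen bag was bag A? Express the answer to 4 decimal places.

For each hypothesis, P(data | H) works out to: P(data | bag A) = (2/8)(1/7)(6/6)(5/5)(4/4) = 0.035714; P(data | bag B) = (4/11)(3/10)(7/9)(6/8)(5/7) = 0.045455; P(data | bag C) = (2/6)(1/5)(4/4)(3/3)(2/2) = 0.066667.
Weighting by the prior gives 3/7 · 0.035714 = 0.015306, 1/7 · 0.045455 = 0.0064935, 3/7 · 0.066667 = 0.028571; these sum to 0.050371.
Hence P(bag A | data) = (0.015306) / (0.050371) = 0.30387.

0.3039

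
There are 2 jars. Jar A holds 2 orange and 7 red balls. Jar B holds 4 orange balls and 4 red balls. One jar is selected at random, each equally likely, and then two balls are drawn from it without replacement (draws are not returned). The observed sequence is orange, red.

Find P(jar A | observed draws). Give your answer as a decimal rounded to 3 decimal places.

Compute the likelihood of the observed sequence for each case: P(data | jar A) = (2/9)(7/8) = 7/36; P(data | jar B) = (4/8)(4/7) = 2/7.
Weighting by the prior gives 1/2 · 7/36 = 7/72, 1/2 · 2/7 = 1/7; summing to 121/504.
By Bayes' rule, P(jar A | data) = (7/72) / (121/504) = 49/121.

0.405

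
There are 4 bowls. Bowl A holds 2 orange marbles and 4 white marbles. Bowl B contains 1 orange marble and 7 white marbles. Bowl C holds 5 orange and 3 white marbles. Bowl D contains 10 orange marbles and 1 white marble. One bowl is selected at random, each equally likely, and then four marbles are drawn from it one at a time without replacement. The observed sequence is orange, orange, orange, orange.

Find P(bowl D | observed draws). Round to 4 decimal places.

Compute the likelihood of the observed sequence for each case: P(data | bowl A) = (2/6)(1/5)(0/4) = 0; P(data | bowl B) = (1/8)(0/7) = 0; P(data | bowl C) = (5/8)(4/7)(3/6)(2/5) = 1/14; P(data | bowl D) = (10/11)(9/10)(8/9)(7/8) = 7/11.
The prior-weighted likelihoods are 1/4 · 0 = 0, 1/4 · 0 = 0, 1/4 · 1/14 = 1/56, 1/4 · 7/11 = 7/44; summing to 109/616.
By Bayes' rule, P(bowl D | data) = (7/44) / (109/616) = 98/109.

0.8991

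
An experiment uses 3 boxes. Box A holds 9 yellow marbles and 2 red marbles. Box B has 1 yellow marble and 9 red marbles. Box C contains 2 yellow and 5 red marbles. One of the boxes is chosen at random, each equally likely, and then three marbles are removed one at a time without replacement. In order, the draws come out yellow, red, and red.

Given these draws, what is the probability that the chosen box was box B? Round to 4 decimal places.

0.3240

For each hypothesis, P(data | H) works out to: P(data | box A) = (9/11)(2/10)(1/9) = 0.018182; P(data | box B) = (1/10)(9/9)(8/8) = 0.1; P(data | box C) = (2/7)(5/6)(4/5) = 0.19048.
Weighting by the prior gives 1/3 · 0.018182 = 0.0060606, 1/3 · 0.1 = 0.033333, 1/3 · 0.19048 = 0.063492; summing to 0.10289.
Hence P(box B | data) = (0.033333) / (0.10289) = 0.32398.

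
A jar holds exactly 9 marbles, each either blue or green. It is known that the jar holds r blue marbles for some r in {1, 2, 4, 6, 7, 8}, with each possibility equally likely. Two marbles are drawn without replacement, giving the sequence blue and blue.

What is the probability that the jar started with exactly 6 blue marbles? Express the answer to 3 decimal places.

0.211

Compute the likelihood of the observed sequence for each case: P(data | r = 1) = (1/9)(0/8) = 0; P(data | r = 2) = (2/9)(1/8) = 1/36; P(data | r = 4) = (4/9)(3/8) = 1/6; P(data | r = 6) = (6/9)(5/8) = 5/12; P(data | r = 7) = (7/9)(6/8) = 7/12; P(data | r = 8) = (8/9)(7/8) = 7/9.
Weighting by the prior gives 1/6 · 0 = 0, 1/6 · 1/36 = 1/216, 1/6 · 1/6 = 1/36, 1/6 · 5/12 = 5/72, 1/6 · 7/12 = 7/72, 1/6 · 7/9 = 7/54; these sum to 71/216.
By Bayes' rule, P(r = 6 | data) = (5/72) / (71/216) = 15/71.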